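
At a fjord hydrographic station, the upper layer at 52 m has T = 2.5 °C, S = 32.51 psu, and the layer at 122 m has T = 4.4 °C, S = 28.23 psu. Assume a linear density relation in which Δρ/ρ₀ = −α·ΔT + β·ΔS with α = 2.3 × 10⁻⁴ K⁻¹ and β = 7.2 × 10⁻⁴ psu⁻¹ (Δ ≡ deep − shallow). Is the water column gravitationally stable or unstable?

ΔT = 4.4 − 2.5 = +1.9 K and ΔS = 28.23 − 32.51 = -4.28 psu (deep − shallow).
−αΔT = -4.37 × 10⁻⁴; βΔS = -3.0816 × 10⁻³; sum Δρ/ρ₀ = -3.5186 × 10⁻³.
Δρ/ρ₀ < 0, so Δρ < 0: deeper water is lighter → statically unstable; the column would overturn.

unstable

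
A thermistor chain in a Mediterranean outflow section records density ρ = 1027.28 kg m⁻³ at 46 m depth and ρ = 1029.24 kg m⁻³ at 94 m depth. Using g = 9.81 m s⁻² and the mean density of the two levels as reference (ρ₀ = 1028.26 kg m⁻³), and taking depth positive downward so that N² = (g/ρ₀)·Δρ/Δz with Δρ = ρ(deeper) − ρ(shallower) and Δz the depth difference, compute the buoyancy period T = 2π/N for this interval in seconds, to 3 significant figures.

318 s

Δρ = 1029.24 − 1027.28 = 1.96 kg m⁻³ over Δz = 94 − 46 = 48 m.
N² = (9.81/1028.26) × (1.96/48) = 3.8957 × 10⁻⁴ s⁻².
N = √(3.8957 × 10⁻⁴) = 0.019738 rad s⁻¹, so T = 2π/N = 318.33 s ≈ 318 s.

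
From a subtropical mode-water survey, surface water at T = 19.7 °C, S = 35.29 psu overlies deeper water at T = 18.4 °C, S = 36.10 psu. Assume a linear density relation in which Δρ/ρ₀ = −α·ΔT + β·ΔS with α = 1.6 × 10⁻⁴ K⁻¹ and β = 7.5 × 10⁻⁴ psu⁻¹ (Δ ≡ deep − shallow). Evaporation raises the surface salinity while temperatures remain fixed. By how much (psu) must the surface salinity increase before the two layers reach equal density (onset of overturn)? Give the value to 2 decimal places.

1.09 psu

Neutral buoyancy requires −α(T_deep − T_surf) + β(S_deep − S_surf′) = 0.
S_surf′ = S_deep − (α/β)·ΔT = 36.10 − (1.6 × 10⁻⁴/7.5 × 10⁻⁴)·(-1.3) = 36.3773 psu.
Increase required: 36.3773 − 35.29 = 1.0873 psu.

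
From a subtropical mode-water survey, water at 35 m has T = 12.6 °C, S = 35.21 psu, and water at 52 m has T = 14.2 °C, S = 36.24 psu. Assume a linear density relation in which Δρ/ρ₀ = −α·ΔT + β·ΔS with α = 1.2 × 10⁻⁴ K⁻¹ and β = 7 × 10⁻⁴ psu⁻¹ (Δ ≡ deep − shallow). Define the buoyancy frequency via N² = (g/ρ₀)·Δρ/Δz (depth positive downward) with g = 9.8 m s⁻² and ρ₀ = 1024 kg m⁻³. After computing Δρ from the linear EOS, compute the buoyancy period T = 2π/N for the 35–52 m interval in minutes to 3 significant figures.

ΔT = +1.6 K, ΔS = +1.03 psu (deep − shallow).
Δρ/ρ₀ = −αΔT + βΔS = -1.92 × 10⁻⁴ + 7.21 × 10⁻⁴ = 5.29 × 10⁻⁴, so Δρ ≈ 0.5417 kg m⁻³.
N² = (g/ρ₀)·Δρ/Δz = g·(Δρ/ρ₀)/Δz = 9.8 × 5.29 × 10⁻⁴ / 17 = 3.0495 × 10⁻⁴ s⁻².
N = √(3.0495 × 10⁻⁴) = 0.017463 rad s⁻¹ → T = 2π/N = 359.80 s = 5.9967 min ≈ 6.00 min.

6.00 min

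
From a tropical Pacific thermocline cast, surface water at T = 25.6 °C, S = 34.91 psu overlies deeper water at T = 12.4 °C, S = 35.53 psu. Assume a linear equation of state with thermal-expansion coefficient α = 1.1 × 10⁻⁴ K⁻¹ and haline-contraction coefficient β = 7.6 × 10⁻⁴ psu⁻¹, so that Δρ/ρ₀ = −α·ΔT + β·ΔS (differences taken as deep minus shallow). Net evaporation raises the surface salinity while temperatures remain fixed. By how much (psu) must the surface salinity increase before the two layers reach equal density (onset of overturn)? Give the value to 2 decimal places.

Neutral buoyancy requires −α(T_deep − T_surf) + β(S_deep − S_surf′) = 0.
S_surf′ = S_deep − (α/β)·ΔT = 35.53 − (1.1 × 10⁻⁴/7.6 × 10⁻⁴)·(-13.2) = 37.4405 psu.
Increase required: 37.4405 − 34.91 = 2.5305 psu.

2.53 psu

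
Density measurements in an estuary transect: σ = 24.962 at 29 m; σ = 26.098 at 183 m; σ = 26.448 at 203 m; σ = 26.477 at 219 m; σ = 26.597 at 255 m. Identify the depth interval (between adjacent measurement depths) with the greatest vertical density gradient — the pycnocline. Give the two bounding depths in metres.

183–203 m

Compute the density gradient over each adjacent pair:
  29–183 m: Δρ/Δz = 1.136/154 = 7.4 × 10⁻³ kg m⁻⁴
  183–203 m: Δρ/Δz = 0.350/20 = 0.017 kg m⁻⁴
  203–219 m: Δρ/Δz = 0.029/16 = 1.8 × 10⁻³ kg m⁻⁴
  219–255 m: Δρ/Δz = 0.120/36 = 3.3 × 10⁻³ kg m⁻⁴
The largest gradient is in the 183–203 m interval — the pycnocline.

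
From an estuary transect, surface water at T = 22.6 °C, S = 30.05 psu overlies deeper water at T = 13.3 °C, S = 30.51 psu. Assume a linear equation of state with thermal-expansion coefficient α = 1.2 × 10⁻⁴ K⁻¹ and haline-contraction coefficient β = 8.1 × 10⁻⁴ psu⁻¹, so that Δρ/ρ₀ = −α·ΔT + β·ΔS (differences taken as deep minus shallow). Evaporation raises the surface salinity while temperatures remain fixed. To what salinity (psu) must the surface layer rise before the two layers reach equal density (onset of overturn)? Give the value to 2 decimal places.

Neutral buoyancy requires −α(T_deep − T_surf) + β(S_deep − S_surf′) = 0.
S_surf′ = S_deep − (α/β)·ΔT = 30.51 − (1.2 × 10⁻⁴/8.1 × 10⁻⁴)·(-9.3) = 31.8878 psu.
Increase required: 31.8878 − 30.05 = 1.8378 psu.

31.89 psu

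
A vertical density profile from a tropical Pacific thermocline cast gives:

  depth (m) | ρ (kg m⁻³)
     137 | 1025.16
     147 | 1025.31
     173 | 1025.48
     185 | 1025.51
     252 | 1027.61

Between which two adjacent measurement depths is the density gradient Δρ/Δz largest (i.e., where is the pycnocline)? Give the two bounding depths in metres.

Compute the density gradient over each adjacent pair:
  137–147 m: Δρ/Δz = 0.15/10 = 0.015 kg m⁻⁴
  147–173 m: Δρ/Δz = 0.17/26 = 6.5 × 10⁻³ kg m⁻⁴
  173–185 m: Δρ/Δz = 0.03/12 = 2.5 × 10⁻³ kg m⁻⁴
  185–252 m: Δρ/Δz = 2.10/67 = 0.031 kg m⁻⁴
The largest gradient is in the 185–252 m interval — the pycnocline.

185–252 m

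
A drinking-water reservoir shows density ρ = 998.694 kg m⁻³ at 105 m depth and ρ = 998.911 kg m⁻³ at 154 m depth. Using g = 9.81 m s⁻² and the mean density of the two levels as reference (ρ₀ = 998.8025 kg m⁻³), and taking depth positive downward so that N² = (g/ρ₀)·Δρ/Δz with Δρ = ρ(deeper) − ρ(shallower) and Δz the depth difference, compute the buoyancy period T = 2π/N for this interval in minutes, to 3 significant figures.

15.9 min

Δρ = 998.911 − 998.694 = 0.217 kg m⁻³ over Δz = 154 − 105 = 49 m.
N² = (9.81/998.8025) × (0.217/49) = 4.3496 × 10⁻⁵ s⁻².
N = √(4.3496 × 10⁻⁵) = 6.5951 × 10⁻³ rad s⁻¹, so T = 2π/N = 952.71 s = 15.879 min ≈ 15.9 min.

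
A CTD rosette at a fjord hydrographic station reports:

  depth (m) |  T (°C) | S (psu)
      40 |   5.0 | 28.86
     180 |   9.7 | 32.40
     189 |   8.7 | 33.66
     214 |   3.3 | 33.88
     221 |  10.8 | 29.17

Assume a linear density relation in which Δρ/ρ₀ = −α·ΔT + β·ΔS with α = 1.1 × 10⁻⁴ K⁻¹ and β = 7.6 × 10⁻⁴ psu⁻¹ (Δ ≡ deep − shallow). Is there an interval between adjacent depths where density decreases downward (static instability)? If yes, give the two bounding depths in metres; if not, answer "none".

Evaluate Δρ/ρ₀ = −αΔT + βΔS across each adjacent pair:
  40–180 m: −αΔT+βΔS = −(1.1 × 10⁻⁴)(+4.7)+(7.6 × 10⁻⁴)(+3.54) = 2.2 × 10⁻³ → stable
  180–189 m: −αΔT+βΔS = −(1.1 × 10⁻⁴)(-1.0)+(7.6 × 10⁻⁴)(+1.26) = 1.1 × 10⁻³ → stable
  189–214 m: −αΔT+βΔS = −(1.1 × 10⁻⁴)(-5.4)+(7.6 × 10⁻⁴)(+0.22) = 7.6 × 10⁻⁴ → stable
  214–221 m: −αΔT+βΔS = −(1.1 × 10⁻⁴)(+7.5)+(7.6 × 10⁻⁴)(-4.71) = -4.4 × 10⁻³ → UNSTABLE
The 214–221 m interval has Δρ < 0: lighter water underlies denser water.

214–221 m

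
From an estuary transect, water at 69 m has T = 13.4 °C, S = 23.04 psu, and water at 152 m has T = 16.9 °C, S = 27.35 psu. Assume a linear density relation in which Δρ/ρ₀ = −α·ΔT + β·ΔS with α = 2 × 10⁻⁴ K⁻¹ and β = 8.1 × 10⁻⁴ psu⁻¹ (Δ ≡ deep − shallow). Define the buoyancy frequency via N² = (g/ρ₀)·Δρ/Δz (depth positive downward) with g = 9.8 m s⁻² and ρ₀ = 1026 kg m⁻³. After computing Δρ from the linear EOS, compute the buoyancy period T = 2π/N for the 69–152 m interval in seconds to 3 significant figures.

346 s

ΔT = +3.5 K, ΔS = +4.31 psu (deep − shallow).
Δρ/ρ₀ = −αΔT + βΔS = -7.00 × 10⁻⁴ + 3.4911 × 10⁻³ = 2.7911 × 10⁻³, so Δρ ≈ 2.864 kg m⁻³.
N² = (g/ρ₀)·Δρ/Δz = g·(Δρ/ρ₀)/Δz = 9.8 × 2.7911 × 10⁻³ / 83 = 3.2955 × 10⁻⁴ s⁻².
N = √(3.2955 × 10⁻⁴) = 0.018154 rad s⁻¹ → T = 2π/N = 346.10 s ≈ 346 s.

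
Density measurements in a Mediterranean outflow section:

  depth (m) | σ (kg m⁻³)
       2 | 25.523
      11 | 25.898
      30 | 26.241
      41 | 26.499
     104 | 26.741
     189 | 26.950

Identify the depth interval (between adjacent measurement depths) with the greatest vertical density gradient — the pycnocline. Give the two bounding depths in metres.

2–11 m

Compute the density gradient over each adjacent pair:
  2–11 m: Δρ/Δz = 0.375/9 = 0.042 kg m⁻⁴
  11–30 m: Δρ/Δz = 0.343/19 = 0.018 kg m⁻⁴
  30–41 m: Δρ/Δz = 0.258/11 = 0.023 kg m⁻⁴
  41–104 m: Δρ/Δz = 0.242/63 = 3.8 × 10⁻³ kg m⁻⁴
  104–189 m: Δρ/Δz = 0.209/85 = 2.5 × 10⁻³ kg m⁻⁴
The largest gradient is in the 2–11 m interval — the pycnocline.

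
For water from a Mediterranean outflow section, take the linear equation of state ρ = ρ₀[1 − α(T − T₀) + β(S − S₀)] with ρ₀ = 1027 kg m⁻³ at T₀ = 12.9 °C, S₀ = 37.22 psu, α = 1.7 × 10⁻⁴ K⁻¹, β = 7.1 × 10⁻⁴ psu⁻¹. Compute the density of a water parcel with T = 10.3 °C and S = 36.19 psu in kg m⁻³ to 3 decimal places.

1026.703 kg m⁻³

T − T₀ = -2.6 K, S − S₀ = -1.03 psu.
Bracket = 1 − α·(-2.6) + β·(-1.03) = 1 + (-2.893 × 10⁻⁴) = 0.9997107.
ρ = 1027 × 0.9997107 = 1026.703 kg m⁻³.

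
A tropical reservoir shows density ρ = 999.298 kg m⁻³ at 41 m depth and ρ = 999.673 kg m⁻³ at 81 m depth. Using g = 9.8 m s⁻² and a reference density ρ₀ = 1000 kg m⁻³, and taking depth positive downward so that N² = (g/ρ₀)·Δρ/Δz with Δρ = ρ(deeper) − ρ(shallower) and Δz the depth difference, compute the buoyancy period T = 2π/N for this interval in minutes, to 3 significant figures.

Δρ = 999.673 − 999.298 = 0.375 kg m⁻³ over Δz = 81 − 41 = 40 m.
N² = (9.8/1000) × (0.375/40) = 9.1875 × 10⁻⁵ s⁻².
N = √(9.1875 × 10⁻⁵) = 9.5851 × 10⁻³ rad s⁻¹, so T = 2π/N = 655.52 s = 10.925 min ≈ 10.9 min.
A positive N² confirms static stability across the interval.

10.9 min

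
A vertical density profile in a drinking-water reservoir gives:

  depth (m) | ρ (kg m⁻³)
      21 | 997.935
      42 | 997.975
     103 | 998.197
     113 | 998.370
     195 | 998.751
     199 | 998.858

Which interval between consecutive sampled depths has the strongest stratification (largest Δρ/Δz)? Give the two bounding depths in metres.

195–199 m

Compute the density gradient over each adjacent pair:
  21–42 m: Δρ/Δz = 0.040/21 = 1.9 × 10⁻³ kg m⁻⁴
  42–103 m: Δρ/Δz = 0.222/61 = 3.6 × 10⁻³ kg m⁻⁴
  103–113 m: Δρ/Δz = 0.173/10 = 0.017 kg m⁻⁴
  113–195 m: Δρ/Δz = 0.381/82 = 4.6 × 10⁻³ kg m⁻⁴
  195–199 m: Δρ/Δz = 0.107/4 = 0.027 kg m⁻⁴
The largest gradient is in the 195–199 m interval — the pycnocline.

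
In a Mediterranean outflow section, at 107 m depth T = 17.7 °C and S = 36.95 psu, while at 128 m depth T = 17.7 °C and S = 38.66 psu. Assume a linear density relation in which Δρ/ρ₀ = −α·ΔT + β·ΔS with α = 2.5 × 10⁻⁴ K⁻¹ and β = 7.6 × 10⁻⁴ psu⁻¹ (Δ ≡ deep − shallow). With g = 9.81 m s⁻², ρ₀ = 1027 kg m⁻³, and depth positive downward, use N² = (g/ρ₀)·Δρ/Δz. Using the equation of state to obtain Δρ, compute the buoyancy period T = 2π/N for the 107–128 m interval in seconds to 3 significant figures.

255 s

ΔT = +0.0 K, ΔS = +1.71 psu (deep − shallow).
Δρ/ρ₀ = −αΔT + βΔS = 0 + 1.2996 × 10⁻³ = 1.2996 × 10⁻³, so Δρ ≈ 1.335 kg m⁻³.
N² = (g/ρ₀)·Δρ/Δz = g·(Δρ/ρ₀)/Δz = 9.81 × 1.2996 × 10⁻³ / 21 = 6.0710 × 10⁻⁴ s⁻².
N = √(6.0710 × 10⁻⁴) = 0.024639 rad s⁻¹ → T = 2π/N = 255.01 s ≈ 255 s.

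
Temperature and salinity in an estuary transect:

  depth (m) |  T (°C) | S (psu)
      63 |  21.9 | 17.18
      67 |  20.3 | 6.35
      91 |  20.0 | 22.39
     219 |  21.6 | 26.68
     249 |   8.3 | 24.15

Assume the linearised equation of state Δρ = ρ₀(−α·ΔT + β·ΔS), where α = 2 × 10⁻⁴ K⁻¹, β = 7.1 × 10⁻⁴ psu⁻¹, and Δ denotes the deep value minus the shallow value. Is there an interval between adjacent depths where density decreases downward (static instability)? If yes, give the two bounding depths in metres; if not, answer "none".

63–67 m

Evaluate Δρ/ρ₀ = −αΔT + βΔS across each adjacent pair:
  63–67 m: −αΔT+βΔS = −(2 × 10⁻⁴)(-1.6)+(7.1 × 10⁻⁴)(-10.83) = -7.4 × 10⁻³ → UNSTABLE
  67–91 m: −αΔT+βΔS = −(2 × 10⁻⁴)(-0.3)+(7.1 × 10⁻⁴)(+16.04) = 0.011 → stable
  91–219 m: −αΔT+βΔS = −(2 × 10⁻⁴)(+1.6)+(7.1 × 10⁻⁴)(+4.29) = 2.7 × 10⁻³ → stable
  219–249 m: −αΔT+βΔS = −(2 × 10⁻⁴)(-13.3)+(7.1 × 10⁻⁴)(-2.53) = 8.6 × 10⁻⁴ → stable
The 63–67 m interval has Δρ < 0: lighter water underlies denser water.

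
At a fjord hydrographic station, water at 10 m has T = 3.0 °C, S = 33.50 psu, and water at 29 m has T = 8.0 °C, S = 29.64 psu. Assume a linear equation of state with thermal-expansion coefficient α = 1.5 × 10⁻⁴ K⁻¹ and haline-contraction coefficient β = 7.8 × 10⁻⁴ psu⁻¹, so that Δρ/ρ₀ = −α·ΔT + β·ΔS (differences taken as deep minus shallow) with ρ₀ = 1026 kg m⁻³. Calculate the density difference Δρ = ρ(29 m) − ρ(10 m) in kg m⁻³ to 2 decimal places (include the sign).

ΔT = +5.0 K, ΔS = -3.86 psu (deep − shallow).
Δρ/ρ₀ = −(1.5 × 10⁻⁴)(+5.0) + (7.8 × 10⁻⁴)(-3.86) = -3.7608 × 10⁻³.
Δρ = 1026 × (-3.7608 × 10⁻³) = -3.86 kg m⁻³.
Negative Δρ: lighter below, statically unstable.

-3.86 kg m⁻³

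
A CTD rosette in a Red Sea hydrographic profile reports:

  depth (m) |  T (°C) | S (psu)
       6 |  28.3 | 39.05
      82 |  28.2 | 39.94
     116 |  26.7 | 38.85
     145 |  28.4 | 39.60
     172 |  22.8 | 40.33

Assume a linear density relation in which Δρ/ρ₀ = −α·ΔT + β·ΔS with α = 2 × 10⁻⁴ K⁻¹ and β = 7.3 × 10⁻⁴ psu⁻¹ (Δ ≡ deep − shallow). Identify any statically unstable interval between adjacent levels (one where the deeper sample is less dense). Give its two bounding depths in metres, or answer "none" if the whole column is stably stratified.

Evaluate Δρ/ρ₀ = −αΔT + βΔS across each adjacent pair:
  6–82 m: −αΔT+βΔS = −(2 × 10⁻⁴)(-0.1)+(7.3 × 10⁻⁴)(+0.89) = 6.7 × 10⁻⁴ → stable
  82–116 m: −αΔT+βΔS = −(2 × 10⁻⁴)(-1.5)+(7.3 × 10⁻⁴)(-1.09) = -5.0 × 10⁻⁴ → UNSTABLE
  116–145 m: −αΔT+βΔS = −(2 × 10⁻⁴)(+1.7)+(7.3 × 10⁻⁴)(+0.75) = 2.1 × 10⁻⁴ → stable
  145–172 m: −αΔT+βΔS = −(2 × 10⁻⁴)(-5.6)+(7.3 × 10⁻⁴)(+0.73) = 1.7 × 10⁻³ → stable
The 82–116 m interval has Δρ < 0: lighter water underlies denser water.

82–116 m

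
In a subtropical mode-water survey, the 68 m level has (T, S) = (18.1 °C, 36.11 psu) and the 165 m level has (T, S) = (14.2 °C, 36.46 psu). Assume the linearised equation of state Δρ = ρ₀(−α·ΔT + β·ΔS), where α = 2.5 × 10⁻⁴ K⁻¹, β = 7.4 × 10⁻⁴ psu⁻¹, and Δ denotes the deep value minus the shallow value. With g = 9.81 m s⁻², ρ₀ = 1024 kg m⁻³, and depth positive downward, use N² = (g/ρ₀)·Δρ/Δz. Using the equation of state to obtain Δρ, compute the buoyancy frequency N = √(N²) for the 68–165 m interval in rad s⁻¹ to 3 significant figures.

0.0112 rad s⁻¹

ΔT = -3.9 K, ΔS = +0.35 psu (deep − shallow).
Δρ/ρ₀ = −αΔT + βΔS = 9.75 × 10⁻⁴ + 2.59 × 10⁻⁴ = 1.234 × 10⁻³, so Δρ ≈ 1.264 kg m⁻³.
N² = (g/ρ₀)·Δρ/Δz = g·(Δρ/ρ₀)/Δz = 9.81 × 1.234 × 10⁻³ / 97 = 1.2480 × 10⁻⁴ s⁻².
N = √(1.2480 × 10⁻⁴) = 0.011171 rad s⁻¹ ≈ 0.0112 rad s⁻¹.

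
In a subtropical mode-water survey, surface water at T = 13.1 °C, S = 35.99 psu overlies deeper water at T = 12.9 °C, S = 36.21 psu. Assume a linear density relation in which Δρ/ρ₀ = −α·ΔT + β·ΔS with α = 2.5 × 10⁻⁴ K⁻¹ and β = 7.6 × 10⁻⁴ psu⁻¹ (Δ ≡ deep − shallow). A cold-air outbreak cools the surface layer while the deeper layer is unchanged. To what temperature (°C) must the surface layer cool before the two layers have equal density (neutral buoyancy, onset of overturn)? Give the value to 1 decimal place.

12.2 °C

Neutral buoyancy requires Δρ = 0, i.e. −α(T_deep − T_surf′) + β(S_deep − S_surf) = 0.
T_surf′ = T_deep − (β/α)·ΔS = 12.9 − (7.6 × 10⁻⁴/2.5 × 10⁻⁴)·(+0.22) = 12.231 °C.
Cooling required: 13.1 − (12.231) = 0.869 °C.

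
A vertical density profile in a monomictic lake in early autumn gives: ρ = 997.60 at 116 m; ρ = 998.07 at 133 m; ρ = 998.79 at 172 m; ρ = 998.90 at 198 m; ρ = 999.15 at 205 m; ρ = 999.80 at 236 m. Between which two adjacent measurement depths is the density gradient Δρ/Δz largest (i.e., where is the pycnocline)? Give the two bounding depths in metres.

Compute the density gradient over each adjacent pair:
  116–133 m: Δρ/Δz = 0.47/17 = 0.028 kg m⁻⁴
  133–172 m: Δρ/Δz = 0.72/39 = 0.018 kg m⁻⁴
  172–198 m: Δρ/Δz = 0.11/26 = 4.2 × 10⁻³ kg m⁻⁴
  198–205 m: Δρ/Δz = 0.25/7 = 0.036 kg m⁻⁴
  205–236 m: Δρ/Δz = 0.65/31 = 0.021 kg m⁻⁴
The largest gradient is in the 198–205 m interval — the pycnocline.

198–205 m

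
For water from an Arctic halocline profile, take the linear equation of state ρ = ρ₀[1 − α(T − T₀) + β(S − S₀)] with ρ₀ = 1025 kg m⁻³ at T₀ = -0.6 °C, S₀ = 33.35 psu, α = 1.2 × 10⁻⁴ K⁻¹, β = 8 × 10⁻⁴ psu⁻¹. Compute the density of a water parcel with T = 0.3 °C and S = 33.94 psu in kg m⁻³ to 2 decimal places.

1025.37 kg m⁻³

T − T₀ = +0.9 K, S − S₀ = +0.59 psu.
Bracket = 1 − α·(+0.9) + β·(+0.59) = 1 + (3.64 × 10⁻⁴) = 1.0003640.
ρ = 1025 × 1.0003640 = 1025.37 kg m⁻³.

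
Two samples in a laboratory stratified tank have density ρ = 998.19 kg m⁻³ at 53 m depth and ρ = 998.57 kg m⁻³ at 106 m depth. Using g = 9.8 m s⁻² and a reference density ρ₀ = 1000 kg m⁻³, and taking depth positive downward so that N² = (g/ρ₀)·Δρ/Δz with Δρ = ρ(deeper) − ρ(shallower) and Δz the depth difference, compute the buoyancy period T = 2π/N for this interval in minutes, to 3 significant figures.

Δρ = 998.57 − 998.19 = 0.38 kg m⁻³ over Δz = 106 − 53 = 53 m.
N² = (9.8/1000) × (0.38/53) = 7.0264 × 10⁻⁵ s⁻².
N = √(7.0264 × 10⁻⁵) = 8.3824 × 10⁻³ rad s⁻¹, so T = 2π/N = 749.57 s = 12.493 min ≈ 12.5 min.

12.5 min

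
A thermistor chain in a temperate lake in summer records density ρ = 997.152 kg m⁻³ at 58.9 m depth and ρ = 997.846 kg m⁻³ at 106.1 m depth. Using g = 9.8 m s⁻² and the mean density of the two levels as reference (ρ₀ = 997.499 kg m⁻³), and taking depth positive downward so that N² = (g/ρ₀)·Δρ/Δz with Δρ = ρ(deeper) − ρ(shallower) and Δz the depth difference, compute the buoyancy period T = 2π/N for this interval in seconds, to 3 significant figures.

523 s

Δρ = 997.846 − 997.152 = 0.694 kg m⁻³ over Δz = 106.1 − 58.9 = 47.2 m.
N² = (9.8/997.499) × (0.694/47.2) = 1.4445 × 10⁻⁴ s⁻².
N = √(1.4445 × 10⁻⁴) = 0.012019 rad s⁻¹, so T = 2π/N = 522.77 s ≈ 523 s.
A positive N² confirms static stability across the interval.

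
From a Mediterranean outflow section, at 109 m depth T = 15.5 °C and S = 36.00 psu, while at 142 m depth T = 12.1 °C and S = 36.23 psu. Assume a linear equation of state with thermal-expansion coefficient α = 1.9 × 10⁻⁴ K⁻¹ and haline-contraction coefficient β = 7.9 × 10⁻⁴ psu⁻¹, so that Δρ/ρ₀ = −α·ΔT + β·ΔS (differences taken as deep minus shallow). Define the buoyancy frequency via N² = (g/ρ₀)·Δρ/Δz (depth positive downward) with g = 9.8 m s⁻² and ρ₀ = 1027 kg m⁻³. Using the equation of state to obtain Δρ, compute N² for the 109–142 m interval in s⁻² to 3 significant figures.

2.46 × 10⁻⁴ s⁻²

ΔT = -3.4 K, ΔS = +0.23 psu (deep − shallow).
Δρ/ρ₀ = −αΔT + βΔS = 6.46 × 10⁻⁴ + 1.817 × 10⁻⁴ = 8.277 × 10⁻⁴, so Δρ ≈ 0.8500 kg m⁻³.
N² = (g/ρ₀)·Δρ/Δz = g·(Δρ/ρ₀)/Δz = 9.8 × 8.277 × 10⁻⁴ / 33 = 2.4580 × 10⁻⁴ s⁻² ≈ 2.46 × 10⁻⁴ s⁻².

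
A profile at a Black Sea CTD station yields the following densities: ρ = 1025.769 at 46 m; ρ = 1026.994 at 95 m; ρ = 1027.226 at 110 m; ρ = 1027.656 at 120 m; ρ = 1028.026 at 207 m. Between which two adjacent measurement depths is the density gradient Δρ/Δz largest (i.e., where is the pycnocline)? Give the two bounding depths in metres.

Compute the density gradient over each adjacent pair:
  46–95 m: Δρ/Δz = 1.225/49 = 0.025 kg m⁻⁴
  95–110 m: Δρ/Δz = 0.232/15 = 0.015 kg m⁻⁴
  110–120 m: Δρ/Δz = 0.430/10 = 0.043 kg m⁻⁴
  120–207 m: Δρ/Δz = 0.370/87 = 4.3 × 10⁻³ kg m⁻⁴
The largest gradient is in the 110–120 m interval — the pycnocline.

110–120 m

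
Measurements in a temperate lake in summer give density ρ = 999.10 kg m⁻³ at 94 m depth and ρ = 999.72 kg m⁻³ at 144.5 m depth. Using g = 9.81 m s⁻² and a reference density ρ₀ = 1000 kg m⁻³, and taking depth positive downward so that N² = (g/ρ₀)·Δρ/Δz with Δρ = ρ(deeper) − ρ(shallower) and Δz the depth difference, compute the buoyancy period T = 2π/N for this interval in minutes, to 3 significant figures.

9.54 min

Δρ = 999.72 − 999.10 = 0.62 kg m⁻³ over Δz = 144.5 − 94 = 50.5 m.
N² = (9.81/1000) × (0.62/50.5) = 1.2044 × 10⁻⁴ s⁻².
N = √(1.2044 × 10⁻⁴) = 0.010975 rad s⁻¹, so T = 2π/N = 572.50 s = 9.5417 min ≈ 9.54 min.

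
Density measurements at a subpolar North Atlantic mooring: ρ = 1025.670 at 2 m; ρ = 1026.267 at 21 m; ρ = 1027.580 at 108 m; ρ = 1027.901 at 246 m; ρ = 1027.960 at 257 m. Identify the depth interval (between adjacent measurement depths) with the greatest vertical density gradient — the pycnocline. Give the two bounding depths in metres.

Compute the density gradient over each adjacent pair:
  2–21 m: Δρ/Δz = 0.597/19 = 0.031 kg m⁻⁴
  21–108 m: Δρ/Δz = 1.313/87 = 0.015 kg m⁻⁴
  108–246 m: Δρ/Δz = 0.321/138 = 2.3 × 10⁻³ kg m⁻⁴
  246–257 m: Δρ/Δz = 0.059/11 = 5.4 × 10⁻³ kg m⁻⁴
The largest gradient is in the 2–21 m interval — the pycnocline.

2–21 m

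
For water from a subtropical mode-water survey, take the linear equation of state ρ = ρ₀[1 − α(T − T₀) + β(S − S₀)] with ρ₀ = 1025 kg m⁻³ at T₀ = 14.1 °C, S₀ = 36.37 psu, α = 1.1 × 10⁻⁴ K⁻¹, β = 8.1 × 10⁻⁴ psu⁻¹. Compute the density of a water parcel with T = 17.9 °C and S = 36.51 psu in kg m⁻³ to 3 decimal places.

1024.688 kg m⁻³

T − T₀ = +3.8 K, S − S₀ = +0.14 psu.
Bracket = 1 − α·(+3.8) + β·(+0.14) = 1 + (-3.046 × 10⁻⁴) = 0.9996954.
ρ = 1025 × 0.9996954 = 1024.688 kg m⁻³.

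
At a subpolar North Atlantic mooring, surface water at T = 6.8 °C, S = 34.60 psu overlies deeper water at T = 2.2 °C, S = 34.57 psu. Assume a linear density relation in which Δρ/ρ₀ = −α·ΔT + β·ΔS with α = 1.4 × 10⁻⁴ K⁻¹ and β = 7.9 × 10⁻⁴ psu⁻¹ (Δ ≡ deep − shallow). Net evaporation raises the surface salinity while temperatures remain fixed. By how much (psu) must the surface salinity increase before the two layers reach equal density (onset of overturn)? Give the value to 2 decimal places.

0.79 psu

Neutral buoyancy requires −α(T_deep − T_surf) + β(S_deep − S_surf′) = 0.
S_surf′ = S_deep − (α/β)·ΔT = 34.57 − (1.4 × 10⁻⁴/7.9 × 10⁻⁴)·(-4.6) = 35.3852 psu.
Increase required: 35.3852 − 34.60 = 0.7852 psu.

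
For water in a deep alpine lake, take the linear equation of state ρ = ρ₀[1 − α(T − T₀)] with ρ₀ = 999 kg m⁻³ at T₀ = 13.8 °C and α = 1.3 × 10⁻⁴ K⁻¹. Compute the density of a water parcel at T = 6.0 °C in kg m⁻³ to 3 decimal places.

1000.013 kg m⁻³

T − T₀ = -7.8 K.
Bracket = 1 − α·(-7.8) = 1 + (1.014 × 10⁻³) = 1.0010140.
ρ = 999 × 1.0010140 = 1000.013 kg m⁻³.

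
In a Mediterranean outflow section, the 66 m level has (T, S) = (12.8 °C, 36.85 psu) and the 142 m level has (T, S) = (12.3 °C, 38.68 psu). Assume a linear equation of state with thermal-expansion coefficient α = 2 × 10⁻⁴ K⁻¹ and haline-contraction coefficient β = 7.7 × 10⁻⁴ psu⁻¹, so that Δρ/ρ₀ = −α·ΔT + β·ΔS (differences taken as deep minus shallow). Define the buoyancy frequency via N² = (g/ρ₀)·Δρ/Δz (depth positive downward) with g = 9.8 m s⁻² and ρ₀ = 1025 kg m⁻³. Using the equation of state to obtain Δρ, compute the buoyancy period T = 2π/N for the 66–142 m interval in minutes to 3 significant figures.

7.51 min

ΔT = -0.5 K, ΔS = +1.83 psu (deep − shallow).
Δρ/ρ₀ = −αΔT + βΔS = 1.00 × 10⁻⁴ + 1.4091 × 10⁻³ = 1.5091 × 10⁻³, so Δρ ≈ 1.547 kg m⁻³.
N² = (g/ρ₀)·Δρ/Δz = g·(Δρ/ρ₀)/Δz = 9.8 × 1.5091 × 10⁻³ / 76 = 1.9459 × 10⁻⁴ s⁻².
N = √(1.9459 × 10⁻⁴) = 0.013950 rad s⁻¹ → T = 2π/N = 450.41 s = 7.5068 min ≈ 7.51 min.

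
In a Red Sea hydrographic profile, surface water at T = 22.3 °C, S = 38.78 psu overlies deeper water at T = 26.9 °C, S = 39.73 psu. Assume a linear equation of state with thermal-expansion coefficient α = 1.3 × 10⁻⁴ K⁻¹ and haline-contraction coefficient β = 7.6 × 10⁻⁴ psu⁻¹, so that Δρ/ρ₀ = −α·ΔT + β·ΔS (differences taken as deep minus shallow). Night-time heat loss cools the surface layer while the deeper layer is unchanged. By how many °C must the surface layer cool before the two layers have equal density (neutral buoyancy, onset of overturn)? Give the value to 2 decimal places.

0.95 °C

Neutral buoyancy requires Δρ = 0, i.e. −α(T_deep − T_surf′) + β(S_deep − S_surf) = 0.
T_surf′ = T_deep − (β/α)·ΔS = 26.9 − (7.6 × 10⁻⁴/1.3 × 10⁻⁴)·(+0.95) = 21.3462 °C.
Cooling required: 22.3 − (21.3462) = 0.9538 °C.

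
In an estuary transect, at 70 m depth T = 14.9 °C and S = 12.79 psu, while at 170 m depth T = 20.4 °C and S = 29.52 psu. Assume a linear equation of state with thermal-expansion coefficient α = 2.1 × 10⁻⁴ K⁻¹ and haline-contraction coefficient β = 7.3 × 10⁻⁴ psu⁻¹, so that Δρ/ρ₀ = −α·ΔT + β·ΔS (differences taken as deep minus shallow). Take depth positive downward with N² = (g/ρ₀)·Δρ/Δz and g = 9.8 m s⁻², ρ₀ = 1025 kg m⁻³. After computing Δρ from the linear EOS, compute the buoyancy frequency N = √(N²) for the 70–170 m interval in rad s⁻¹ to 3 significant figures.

0.0329 rad s⁻¹

ΔT = +5.5 K, ΔS = +16.73 psu (deep − shallow).
Δρ/ρ₀ = −αΔT + βΔS = -1.155 × 10⁻³ + 0.0122129 = 0.0110579, so Δρ ≈ 11.33 kg m⁻³.
N² = (g/ρ₀)·Δρ/Δz = g·(Δρ/ρ₀)/Δz = 9.8 × 0.0110579 / 100 = 1.0837 × 10⁻³ s⁻².
N = √(1.0837 × 10⁻³) = 0.032920 rad s⁻¹ ≈ 0.0329 rad s⁻¹.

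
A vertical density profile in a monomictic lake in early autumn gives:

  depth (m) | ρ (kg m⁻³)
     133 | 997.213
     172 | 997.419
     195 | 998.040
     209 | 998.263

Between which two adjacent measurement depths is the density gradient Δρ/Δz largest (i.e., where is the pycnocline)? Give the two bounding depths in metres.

172–195 m

Compute the density gradient over each adjacent pair:
  133–172 m: Δρ/Δz = 0.206/39 = 5.3 × 10⁻³ kg m⁻⁴
  172–195 m: Δρ/Δz = 0.621/23 = 0.027 kg m⁻⁴
  195–209 m: Δρ/Δz = 0.223/14 = 0.016 kg m⁻⁴
The largest gradient is in the 172–195 m interval — the pycnocline.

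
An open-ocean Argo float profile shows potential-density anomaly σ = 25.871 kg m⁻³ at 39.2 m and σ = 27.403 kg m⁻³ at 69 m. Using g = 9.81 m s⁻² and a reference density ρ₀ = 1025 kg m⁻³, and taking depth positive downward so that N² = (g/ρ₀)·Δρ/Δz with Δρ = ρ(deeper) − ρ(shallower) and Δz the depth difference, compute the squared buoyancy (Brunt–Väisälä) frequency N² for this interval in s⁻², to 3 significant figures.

4.92 × 10⁻⁴ s⁻²

Δρ = 1027.403 − 1025.871 = 1.532 kg m⁻³ over Δz = 69 − 39.2 = 29.8 m.
N² = (9.81/1025) × (1.532/29.8) = 4.9203 × 10⁻⁴ s⁻² ≈ 4.92 × 10⁻⁴ s⁻².
Since Δρ > 0 the layer is stably stratified.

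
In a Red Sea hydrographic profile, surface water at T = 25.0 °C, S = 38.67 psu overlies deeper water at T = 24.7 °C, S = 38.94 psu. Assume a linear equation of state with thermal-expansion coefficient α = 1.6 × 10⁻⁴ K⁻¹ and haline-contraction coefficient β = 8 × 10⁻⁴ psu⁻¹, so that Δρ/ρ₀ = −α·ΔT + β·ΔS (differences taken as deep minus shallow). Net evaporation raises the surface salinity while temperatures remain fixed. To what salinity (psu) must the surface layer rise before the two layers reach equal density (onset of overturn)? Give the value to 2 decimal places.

Neutral buoyancy requires −α(T_deep − T_surf) + β(S_deep − S_surf′) = 0.
S_surf′ = S_deep − (α/β)·ΔT = 38.94 − (1.6 × 10⁻⁴/8 × 10⁻⁴)·(-0.3) = 39.0000 psu.
Increase required: 39.0000 − 38.67 = 0.3300 psu.

39.00 psu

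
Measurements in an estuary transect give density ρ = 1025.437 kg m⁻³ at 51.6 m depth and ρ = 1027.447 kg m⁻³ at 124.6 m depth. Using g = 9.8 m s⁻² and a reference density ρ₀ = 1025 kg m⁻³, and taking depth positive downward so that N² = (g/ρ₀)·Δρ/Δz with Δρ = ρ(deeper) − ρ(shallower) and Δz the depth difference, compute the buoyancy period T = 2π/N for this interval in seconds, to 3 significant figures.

Δρ = 1027.447 − 1025.437 = 2.010 kg m⁻³ over Δz = 124.6 − 51.6 = 73 m.
N² = (9.8/1025) × (2.010/73) = 2.6325 × 10⁻⁴ s⁻².
N = √(2.6325 × 10⁻⁴) = 0.016225 rad s⁻¹, so T = 2π/N = 387.25 s ≈ 387 s.

387 s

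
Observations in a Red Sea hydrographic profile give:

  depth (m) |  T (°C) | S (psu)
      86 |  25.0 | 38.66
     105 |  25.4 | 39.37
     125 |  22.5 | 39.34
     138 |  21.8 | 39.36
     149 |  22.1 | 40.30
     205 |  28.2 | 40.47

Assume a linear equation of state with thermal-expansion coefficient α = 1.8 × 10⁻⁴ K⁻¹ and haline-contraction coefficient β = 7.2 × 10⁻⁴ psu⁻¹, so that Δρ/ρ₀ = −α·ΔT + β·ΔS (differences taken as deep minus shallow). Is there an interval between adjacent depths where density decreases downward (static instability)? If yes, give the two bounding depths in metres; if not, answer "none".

Evaluate Δρ/ρ₀ = −αΔT + βΔS across each adjacent pair:
  86–105 m: −αΔT+βΔS = −(1.8 × 10⁻⁴)(+0.4)+(7.2 × 10⁻⁴)(+0.71) = 4.4 × 10⁻⁴ → stable
  105–125 m: −αΔT+βΔS = −(1.8 × 10⁻⁴)(-2.9)+(7.2 × 10⁻⁴)(-0.03) = 5.0 × 10⁻⁴ → stable
  125–138 m: −αΔT+βΔS = −(1.8 × 10⁻⁴)(-0.7)+(7.2 × 10⁻⁴)(+0.02) = 1.4 × 10⁻⁴ → stable
  138–149 m: −αΔT+βΔS = −(1.8 × 10⁻⁴)(+0.3)+(7.2 × 10⁻⁴)(+0.94) = 6.2 × 10⁻⁴ → stable
  149–205 m: −αΔT+βΔS = −(1.8 × 10⁻⁴)(+6.1)+(7.2 × 10⁻⁴)(+0.17) = -9.8 × 10⁻⁴ → UNSTABLE
The 149–205 m interval has Δρ < 0: lighter water underlies denser water.

149–205 m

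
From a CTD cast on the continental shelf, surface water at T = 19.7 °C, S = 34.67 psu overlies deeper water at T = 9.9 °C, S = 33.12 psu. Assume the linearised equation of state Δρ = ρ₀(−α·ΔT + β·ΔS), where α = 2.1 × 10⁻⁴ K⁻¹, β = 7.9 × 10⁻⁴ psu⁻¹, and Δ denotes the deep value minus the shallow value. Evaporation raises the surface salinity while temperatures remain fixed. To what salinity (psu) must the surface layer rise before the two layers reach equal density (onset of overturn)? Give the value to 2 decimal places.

Neutral buoyancy requires −α(T_deep − T_surf) + β(S_deep − S_surf′) = 0.
S_surf′ = S_deep − (α/β)·ΔT = 33.12 − (2.1 × 10⁻⁴/7.9 × 10⁻⁴)·(-9.8) = 35.7251 psu.
Increase required: 35.7251 − 34.67 = 1.0551 psu.

35.73 psu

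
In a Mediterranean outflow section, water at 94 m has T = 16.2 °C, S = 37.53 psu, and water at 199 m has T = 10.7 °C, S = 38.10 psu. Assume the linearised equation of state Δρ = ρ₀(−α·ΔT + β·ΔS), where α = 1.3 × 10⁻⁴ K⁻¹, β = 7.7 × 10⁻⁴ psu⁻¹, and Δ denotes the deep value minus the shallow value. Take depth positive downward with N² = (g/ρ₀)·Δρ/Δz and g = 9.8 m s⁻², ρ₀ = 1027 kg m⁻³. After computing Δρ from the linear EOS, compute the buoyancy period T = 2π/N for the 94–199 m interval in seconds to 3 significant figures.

ΔT = -5.5 K, ΔS = +0.57 psu (deep − shallow).
Δρ/ρ₀ = −αΔT + βΔS = 7.15 × 10⁻⁴ + 4.389 × 10⁻⁴ = 1.1539 × 10⁻³, so Δρ ≈ 1.185 kg m⁻³.
N² = (g/ρ₀)·Δρ/Δz = g·(Δρ/ρ₀)/Δz = 9.8 × 1.1539 × 10⁻³ / 105 = 1.0770 × 10⁻⁴ s⁻².
N = √(1.0770 × 10⁻⁴) = 0.010378 rad s⁻¹ → T = 2π/N = 605.43 s ≈ 605 s.

605 s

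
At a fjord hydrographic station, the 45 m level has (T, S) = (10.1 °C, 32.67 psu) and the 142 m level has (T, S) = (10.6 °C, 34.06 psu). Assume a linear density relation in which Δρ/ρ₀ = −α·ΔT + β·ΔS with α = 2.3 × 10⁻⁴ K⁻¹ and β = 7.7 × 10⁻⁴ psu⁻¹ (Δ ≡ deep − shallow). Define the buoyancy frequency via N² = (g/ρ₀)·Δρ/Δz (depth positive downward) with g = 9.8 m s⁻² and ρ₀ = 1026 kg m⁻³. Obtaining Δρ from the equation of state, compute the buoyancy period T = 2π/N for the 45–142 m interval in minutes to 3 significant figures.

ΔT = +0.5 K, ΔS = +1.39 psu (deep − shallow).
Δρ/ρ₀ = −αΔT + βΔS = -1.15 × 10⁻⁴ + 1.0703 × 10⁻³ = 9.553 × 10⁻⁴, so Δρ ≈ 0.9801 kg m⁻³.
N² = (g/ρ₀)·Δρ/Δz = g·(Δρ/ρ₀)/Δz = 9.8 × 9.553 × 10⁻⁴ / 97 = 9.6515 × 10⁻⁵ s⁻².
N = √(9.6515 × 10⁻⁵) = 9.8242 × 10⁻³ rad s⁻¹ → T = 2π/N = 639.56 s = 10.659 min ≈ 10.7 min.

10.7 min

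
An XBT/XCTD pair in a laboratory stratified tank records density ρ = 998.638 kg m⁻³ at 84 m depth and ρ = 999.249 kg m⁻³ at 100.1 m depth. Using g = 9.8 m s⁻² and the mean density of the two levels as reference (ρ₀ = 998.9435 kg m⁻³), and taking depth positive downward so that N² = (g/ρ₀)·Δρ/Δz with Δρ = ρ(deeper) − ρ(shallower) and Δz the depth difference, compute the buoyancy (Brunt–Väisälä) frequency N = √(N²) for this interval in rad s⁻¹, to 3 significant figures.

0.0193 rad s⁻¹

Δρ = 999.249 − 998.638 = 0.611 kg m⁻³ over Δz = 100.1 − 84 = 16.1 m.
N² = (9.8/998.9435) × (0.611/16.1) = 3.7231 × 10⁻⁴ s⁻².
N = √(3.7231 × 10⁻⁴) = 0.019295 rad s⁻¹ ≈ 0.0193 rad s⁻¹.
N² > 0, so the interval is statically stable.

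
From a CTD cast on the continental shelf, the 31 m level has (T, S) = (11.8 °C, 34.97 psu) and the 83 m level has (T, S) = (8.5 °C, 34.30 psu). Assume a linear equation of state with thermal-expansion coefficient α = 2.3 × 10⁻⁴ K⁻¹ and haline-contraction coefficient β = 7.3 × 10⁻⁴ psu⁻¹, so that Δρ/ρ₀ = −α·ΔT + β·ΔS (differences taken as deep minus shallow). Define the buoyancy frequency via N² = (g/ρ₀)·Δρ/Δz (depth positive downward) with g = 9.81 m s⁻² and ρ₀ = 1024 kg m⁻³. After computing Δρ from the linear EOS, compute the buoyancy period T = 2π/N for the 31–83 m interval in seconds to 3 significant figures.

881 s

ΔT = -3.3 K, ΔS = -0.67 psu (deep − shallow).
Δρ/ρ₀ = −αΔT + βΔS = 7.59 × 10⁻⁴ − 4.891 × 10⁻⁴ = 2.699 × 10⁻⁴, so Δρ ≈ 0.2764 kg m⁻³.
N² = (g/ρ₀)·Δρ/Δz = g·(Δρ/ρ₀)/Δz = 9.81 × 2.699 × 10⁻⁴ / 52 = 5.0918 × 10⁻⁵ s⁻².
N = √(5.0918 × 10⁻⁵) = 7.1357 × 10⁻³ rad s⁻¹ → T = 2π/N = 880.53 s ≈ 881 s.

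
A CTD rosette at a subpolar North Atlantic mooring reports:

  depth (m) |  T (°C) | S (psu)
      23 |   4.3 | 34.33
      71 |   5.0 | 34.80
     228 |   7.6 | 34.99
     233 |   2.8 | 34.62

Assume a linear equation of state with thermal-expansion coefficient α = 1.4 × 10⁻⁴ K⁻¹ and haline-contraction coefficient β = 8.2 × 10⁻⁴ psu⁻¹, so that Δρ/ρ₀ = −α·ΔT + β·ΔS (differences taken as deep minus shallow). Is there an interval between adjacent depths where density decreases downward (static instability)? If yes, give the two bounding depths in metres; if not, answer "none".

71–228 m

Evaluate Δρ/ρ₀ = −αΔT + βΔS across each adjacent pair:
  23–71 m: −αΔT+βΔS = −(1.4 × 10⁻⁴)(+0.7)+(8.2 × 10⁻⁴)(+0.47) = 2.9 × 10⁻⁴ → stable
  71–228 m: −αΔT+βΔS = −(1.4 × 10⁻⁴)(+2.6)+(8.2 × 10⁻⁴)(+0.19) = -2.1 × 10⁻⁴ → UNSTABLE
  228–233 m: −αΔT+βΔS = −(1.4 × 10⁻⁴)(-4.8)+(8.2 × 10⁻⁴)(-0.37) = 3.7 × 10⁻⁴ → stable
The 71–228 m interval has Δρ < 0: lighter water underlies denser water.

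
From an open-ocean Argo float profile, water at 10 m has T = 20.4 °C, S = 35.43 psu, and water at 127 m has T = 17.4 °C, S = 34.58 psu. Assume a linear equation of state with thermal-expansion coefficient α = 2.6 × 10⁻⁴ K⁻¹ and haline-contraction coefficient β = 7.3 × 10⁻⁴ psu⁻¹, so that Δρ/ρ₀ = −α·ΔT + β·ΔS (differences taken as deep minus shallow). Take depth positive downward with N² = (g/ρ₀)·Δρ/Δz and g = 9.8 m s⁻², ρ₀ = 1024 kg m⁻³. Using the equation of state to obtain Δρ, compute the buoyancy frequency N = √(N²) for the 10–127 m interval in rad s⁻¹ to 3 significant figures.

ΔT = -3.0 K, ΔS = -0.85 psu (deep − shallow).
Δρ/ρ₀ = −αΔT + βΔS = 7.80 × 10⁻⁴ − 6.205 × 10⁻⁴ = 1.595 × 10⁻⁴, so Δρ ≈ 0.1633 kg m⁻³.
N² = (g/ρ₀)·Δρ/Δz = g·(Δρ/ρ₀)/Δz = 9.8 × 1.595 × 10⁻⁴ / 117 = 1.3360 × 10⁻⁵ s⁻².
N = √(1.3360 × 10⁻⁵) = 3.6551 × 10⁻³ rad s⁻¹ ≈ 3.66 × 10⁻³ rad s⁻¹.

3.66 × 10⁻³ rad s⁻¹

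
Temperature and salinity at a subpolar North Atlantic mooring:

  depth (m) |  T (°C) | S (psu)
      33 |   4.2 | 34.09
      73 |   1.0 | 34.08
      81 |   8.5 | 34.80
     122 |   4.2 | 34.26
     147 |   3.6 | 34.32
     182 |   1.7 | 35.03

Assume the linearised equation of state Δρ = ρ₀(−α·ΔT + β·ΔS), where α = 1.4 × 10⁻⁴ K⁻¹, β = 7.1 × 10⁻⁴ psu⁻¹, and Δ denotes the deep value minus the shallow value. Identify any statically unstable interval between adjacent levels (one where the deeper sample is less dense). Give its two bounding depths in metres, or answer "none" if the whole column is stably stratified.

73–81 m

Evaluate Δρ/ρ₀ = −αΔT + βΔS across each adjacent pair:
  33–73 m: −αΔT+βΔS = −(1.4 × 10⁻⁴)(-3.2)+(7.1 × 10⁻⁴)(-0.01) = 4.4 × 10⁻⁴ → stable
  73–81 m: −αΔT+βΔS = −(1.4 × 10⁻⁴)(+7.5)+(7.1 × 10⁻⁴)(+0.72) = -5.4 × 10⁻⁴ → UNSTABLE
  81–122 m: −αΔT+βΔS = −(1.4 × 10⁻⁴)(-4.3)+(7.1 × 10⁻⁴)(-0.54) = 2.2 × 10⁻⁴ → stable
  122–147 m: −αΔT+βΔS = −(1.4 × 10⁻⁴)(-0.6)+(7.1 × 10⁻⁴)(+0.06) = 1.3 × 10⁻⁴ → stable
  147–182 m: −αΔT+βΔS = −(1.4 × 10⁻⁴)(-1.9)+(7.1 × 10⁻⁴)(+0.71) = 7.7 × 10⁻⁴ → stable
The 73–81 m interval has Δρ < 0: lighter water underlies denser water.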